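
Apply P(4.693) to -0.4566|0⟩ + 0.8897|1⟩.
-0.4566|0⟩ + (-0.01725 - 0.8895i)|1⟩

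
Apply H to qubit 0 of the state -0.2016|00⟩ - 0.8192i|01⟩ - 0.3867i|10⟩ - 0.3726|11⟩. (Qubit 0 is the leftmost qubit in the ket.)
(-0.1426 - 0.2734i)|00⟩ + (-0.2635 - 0.5793i)|01⟩ + (-0.1426 + 0.2734i)|10⟩ + (0.2635 - 0.5793i)|11⟩

H on qubit 0 mixes each pair of kets that differ only in qubit 0: amplitudes (a, b) of (|…0…⟩, |…1…⟩) become ((a + b)/√2, (a − b)/√2). Kets absent from the input have amplitude 0.
(|00⟩, |10⟩): (a, b) = (-0.2016, -0.3867i) → ((-0.1426 - 0.2734i), (-0.1426 + 0.2734i))
(|01⟩, |11⟩): (a, b) = (-0.8192i, -0.3726) → ((-0.2635 - 0.5793i), (0.2635 - 0.5793i))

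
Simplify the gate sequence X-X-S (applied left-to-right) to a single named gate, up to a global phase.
S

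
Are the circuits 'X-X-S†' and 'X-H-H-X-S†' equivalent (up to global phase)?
Yes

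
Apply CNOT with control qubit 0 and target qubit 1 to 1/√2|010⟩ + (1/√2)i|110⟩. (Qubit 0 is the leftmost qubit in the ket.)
1/√2|010⟩ + (1/√2)i|100⟩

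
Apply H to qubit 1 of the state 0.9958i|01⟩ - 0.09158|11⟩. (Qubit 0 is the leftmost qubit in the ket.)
0.7041i|00⟩ - 0.7041i|01⟩ - 0.06476|10⟩ + 0.06476|11⟩

H on qubit 1 mixes each pair of kets that differ only in qubit 1: amplitudes (a, b) of (|…0…⟩, |…1…⟩) become ((a + b)/√2, (a − b)/√2). Kets absent from the input have amplitude 0.
(|00⟩, |01⟩): (a, b) = (0, 0.9958i) → (0.7041i, -0.7041i)
(|10⟩, |11⟩): (a, b) = (0, -0.09158) → (-0.06476, 0.06476)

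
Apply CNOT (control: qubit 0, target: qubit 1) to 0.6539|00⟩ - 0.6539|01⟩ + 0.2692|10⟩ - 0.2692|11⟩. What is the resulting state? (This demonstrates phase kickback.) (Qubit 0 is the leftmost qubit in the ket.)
0.6539|00⟩ - 0.6539|01⟩ - 0.2692|10⟩ + 0.2692|11⟩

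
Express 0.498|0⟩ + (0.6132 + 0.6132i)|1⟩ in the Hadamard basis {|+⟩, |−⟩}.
(0.7857 + 0.4336i)|+⟩ + (-0.08146 - 0.4336i)|−⟩

With |ψ⟩ = α|0⟩ + β|1⟩, the Hadamard-basis coefficients are ⟨+|ψ⟩ = (α + β)/√2 and ⟨−|ψ⟩ = (α − β)/√2.
Here α = 0.498, β = (0.6132 + 0.6132i): (α + β)/√2 = (0.7857 + 0.4336i), (α − β)/√2 = (-0.08146 - 0.4336i).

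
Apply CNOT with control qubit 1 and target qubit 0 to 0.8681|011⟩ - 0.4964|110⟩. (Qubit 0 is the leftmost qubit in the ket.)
-0.4964|010⟩ + 0.8681|111⟩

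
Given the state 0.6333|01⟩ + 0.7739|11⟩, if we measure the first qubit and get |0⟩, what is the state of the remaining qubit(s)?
|1⟩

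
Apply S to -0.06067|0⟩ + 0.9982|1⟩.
-0.06067|0⟩ + 0.9982i|1⟩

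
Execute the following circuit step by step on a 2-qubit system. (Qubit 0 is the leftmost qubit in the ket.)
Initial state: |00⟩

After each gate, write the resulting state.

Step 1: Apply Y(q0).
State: i|10⟩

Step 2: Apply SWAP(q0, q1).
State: i|01⟩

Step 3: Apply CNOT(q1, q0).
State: i|11⟩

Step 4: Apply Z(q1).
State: -i|11⟩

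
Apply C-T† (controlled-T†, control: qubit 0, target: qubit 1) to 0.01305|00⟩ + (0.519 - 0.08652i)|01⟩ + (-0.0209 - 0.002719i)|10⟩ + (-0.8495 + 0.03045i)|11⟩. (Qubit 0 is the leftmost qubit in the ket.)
0.01305|00⟩ + (0.519 - 0.08652i)|01⟩ + (-0.0209 - 0.002719i)|10⟩ + (-0.5792 + 0.6222i)|11⟩

C-T† leaves the control-|0⟩ kets |00⟩, |01⟩ unchanged and applies T† to qubit 1 on the control-|1⟩ pair (|10⟩, |11⟩).
T† = [[1, 0], [0, (1/√2 - (1/√2)i)]].
With a = amp(|10⟩) = (-0.0209 - 0.002719i) and b = amp(|11⟩) = (-0.8495 + 0.03045i):
new amp(|10⟩) = (1)·a = (-0.0209 - 0.002719i)
new amp(|11⟩) = (1/√2 - (1/√2)i)·b = (-0.5792 + 0.6222i)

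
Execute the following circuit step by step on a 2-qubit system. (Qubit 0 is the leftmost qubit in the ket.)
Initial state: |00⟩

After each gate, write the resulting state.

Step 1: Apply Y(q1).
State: i|01⟩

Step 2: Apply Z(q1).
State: -i|01⟩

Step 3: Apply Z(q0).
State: -i|01⟩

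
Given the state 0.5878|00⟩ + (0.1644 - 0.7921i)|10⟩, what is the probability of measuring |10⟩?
0.6544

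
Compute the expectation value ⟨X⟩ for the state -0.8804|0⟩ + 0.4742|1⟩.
-0.835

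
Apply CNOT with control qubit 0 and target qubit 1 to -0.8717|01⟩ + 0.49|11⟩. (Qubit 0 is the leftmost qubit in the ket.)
-0.8717|01⟩ + 0.49|10⟩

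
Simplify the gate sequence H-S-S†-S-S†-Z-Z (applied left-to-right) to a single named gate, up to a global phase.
H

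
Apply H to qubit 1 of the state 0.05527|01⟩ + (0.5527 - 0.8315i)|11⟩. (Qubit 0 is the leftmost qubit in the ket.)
0.03908|00⟩ - 0.03908|01⟩ + (0.3908 - 0.588i)|10⟩ + (-0.3908 + 0.588i)|11⟩

H on qubit 1 mixes each pair of kets that differ only in qubit 1: amplitudes (a, b) of (|…0…⟩, |…1…⟩) become ((a + b)/√2, (a − b)/√2). Kets absent from the input have amplitude 0.
(|00⟩, |01⟩): (a, b) = (0, 0.05527) → (0.03908, -0.03908)
(|10⟩, |11⟩): (a, b) = (0, (0.5527 - 0.8315i)) → ((0.3908 - 0.588i), (-0.3908 + 0.588i))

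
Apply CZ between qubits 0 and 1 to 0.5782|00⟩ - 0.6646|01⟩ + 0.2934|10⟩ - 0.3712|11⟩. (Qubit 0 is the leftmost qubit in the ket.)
0.5782|00⟩ - 0.6646|01⟩ + 0.2934|10⟩ + 0.3712|11⟩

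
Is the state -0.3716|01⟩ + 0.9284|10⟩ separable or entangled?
Entangled

Writing the state as a|00⟩ + b|01⟩ + c|10⟩ + d|11⟩, it is a product state iff ad − bc = 0.
Here (a, b, c, d) = (0, -0.3716, 0.9284, 0): ad − bc = (0)(0) − (-0.3716)(0.9284) = 0.345 ≠ 0, so the state is entangled.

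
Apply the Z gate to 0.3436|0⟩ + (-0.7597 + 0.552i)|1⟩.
0.3436|0⟩ + (0.7597 - 0.552i)|1⟩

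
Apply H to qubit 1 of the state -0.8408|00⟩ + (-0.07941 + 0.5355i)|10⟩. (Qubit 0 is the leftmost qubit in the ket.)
-0.5945|00⟩ - 0.5945|01⟩ + (-0.05615 + 0.3787i)|10⟩ + (-0.05615 + 0.3787i)|11⟩

H on qubit 1 mixes each pair of kets that differ only in qubit 1: amplitudes (a, b) of (|…0…⟩, |…1…⟩) become ((a + b)/√2, (a − b)/√2). Kets absent from the input have amplitude 0.
(|00⟩, |01⟩): (a, b) = (-0.8408, 0) → (-0.5945, -0.5945)
(|10⟩, |11⟩): (a, b) = ((-0.07941 + 0.5355i), 0) → ((-0.05615 + 0.3787i), (-0.05615 + 0.3787i))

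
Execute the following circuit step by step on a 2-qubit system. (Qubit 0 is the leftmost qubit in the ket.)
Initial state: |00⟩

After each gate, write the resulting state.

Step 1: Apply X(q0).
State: |10⟩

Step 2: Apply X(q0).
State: |00⟩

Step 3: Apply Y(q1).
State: i|01⟩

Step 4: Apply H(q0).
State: (1/√2)i|01⟩ + (1/√2)i|11⟩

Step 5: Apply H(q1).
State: (1/2)i|00⟩ - (1/2)i|01⟩ + (1/2)i|10⟩ - (1/2)i|11⟩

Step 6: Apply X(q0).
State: (1/2)i|00⟩ - (1/2)i|01⟩ + (1/2)i|10⟩ - (1/2)i|11⟩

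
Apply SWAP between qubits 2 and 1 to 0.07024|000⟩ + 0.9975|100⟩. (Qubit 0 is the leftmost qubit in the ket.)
0.07024|000⟩ + 0.9975|100⟩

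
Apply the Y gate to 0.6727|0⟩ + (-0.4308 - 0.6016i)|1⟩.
(-0.6016 + 0.4308i)|0⟩ + 0.6727i|1⟩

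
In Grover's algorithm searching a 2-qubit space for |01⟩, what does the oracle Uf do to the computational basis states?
Uf|x⟩ = -|x⟩ if x = 01, else |x⟩ (phase flip on target)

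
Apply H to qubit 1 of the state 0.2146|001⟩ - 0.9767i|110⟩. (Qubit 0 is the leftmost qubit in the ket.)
0.1517|001⟩ + 0.1517|011⟩ - 0.6906i|100⟩ + 0.6906i|110⟩

H on qubit 1 mixes each pair of kets that differ only in qubit 1: amplitudes (a, b) of (|…0…⟩, |…1…⟩) become ((a + b)/√2, (a − b)/√2). Kets absent from the input have amplitude 0.
(|001⟩, |011⟩): (a, b) = (0.2146, 0) → (0.1517, 0.1517)
(|100⟩, |110⟩): (a, b) = (0, -0.9767i) → (-0.6906i, 0.6906i)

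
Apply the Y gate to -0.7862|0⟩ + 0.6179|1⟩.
-0.6179i|0⟩ - 0.7862i|1⟩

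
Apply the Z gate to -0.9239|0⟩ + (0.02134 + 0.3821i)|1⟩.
-0.9239|0⟩ + (-0.02134 - 0.3821i)|1⟩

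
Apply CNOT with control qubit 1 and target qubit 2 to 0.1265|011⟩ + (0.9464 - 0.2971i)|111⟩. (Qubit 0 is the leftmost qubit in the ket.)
0.1265|010⟩ + (0.9464 - 0.2971i)|110⟩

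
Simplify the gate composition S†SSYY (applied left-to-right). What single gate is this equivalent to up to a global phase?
S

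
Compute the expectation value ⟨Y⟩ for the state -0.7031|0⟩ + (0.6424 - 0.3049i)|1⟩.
0.4288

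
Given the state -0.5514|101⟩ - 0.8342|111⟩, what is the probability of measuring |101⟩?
0.304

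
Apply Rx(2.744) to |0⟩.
0.1975|0⟩ - 0.9803i|1⟩

Rx(2.744) = [[cos(θ/2), −i·sin(θ/2)], [−i·sin(θ/2), cos(θ/2)]]; θ = 2.744, cos(θ/2) ≈ 0.19749, sin(θ/2) ≈ 0.980305.
With a = amp(|0⟩) = 1 and b = amp(|1⟩) = 0:
new amp(|0⟩) = (0.19749)·a + (-0.980305i)·b = 0.1975
new amp(|1⟩) = (-0.980305i)·a + (0.19749)·b = -0.9803i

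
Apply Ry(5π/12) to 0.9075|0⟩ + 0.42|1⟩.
0.4643|0⟩ + 0.8857|1⟩

Ry(5π/12) = [[cos(θ/2), −sin(θ/2)], [sin(θ/2), cos(θ/2)]]; θ = 5π/12, cos(θ/2) ≈ 0.793353, sin(θ/2) ≈ 0.608761.
With a = amp(|0⟩) = 0.9075 and b = amp(|1⟩) = 0.42:
new amp(|0⟩) = (0.793353)·a + (-0.608761)·b = 0.4643
new amp(|1⟩) = (0.608761)·a + (0.793353)·b = 0.8857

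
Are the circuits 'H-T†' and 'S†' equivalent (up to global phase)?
No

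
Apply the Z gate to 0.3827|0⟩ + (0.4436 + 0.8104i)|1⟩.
0.3827|0⟩ + (-0.4436 - 0.8104i)|1⟩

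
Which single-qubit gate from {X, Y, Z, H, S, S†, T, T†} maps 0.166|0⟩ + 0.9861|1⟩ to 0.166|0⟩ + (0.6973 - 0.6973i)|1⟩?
T†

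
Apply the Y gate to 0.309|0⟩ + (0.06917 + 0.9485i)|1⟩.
(0.9485 - 0.06917i)|0⟩ + 0.309i|1⟩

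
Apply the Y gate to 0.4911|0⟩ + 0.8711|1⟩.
-0.8711i|0⟩ + 0.4911i|1⟩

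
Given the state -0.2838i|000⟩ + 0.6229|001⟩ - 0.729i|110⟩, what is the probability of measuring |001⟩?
0.388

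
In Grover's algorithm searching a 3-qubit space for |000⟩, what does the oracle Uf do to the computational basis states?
Uf|x⟩ = -|x⟩ if x = 000, else |x⟩ (phase flip on target)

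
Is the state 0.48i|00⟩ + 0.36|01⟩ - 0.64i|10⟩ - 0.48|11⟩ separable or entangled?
Separable

Writing the state as a|00⟩ + b|01⟩ + c|10⟩ + d|11⟩, it is a product state iff ad − bc = 0.
Here (a, b, c, d) = (0.48i, 0.36, -0.64i, -0.48): ad − bc = (0.48i)(-0.48) − (0.36)(-0.64i) = 0, so the state is separable.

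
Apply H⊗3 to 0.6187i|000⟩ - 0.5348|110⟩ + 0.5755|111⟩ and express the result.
(0.01439 + 0.2187i)|000⟩ + (-0.3926 + 0.2187i)|001⟩ + (-0.01439 + 0.2187i)|010⟩ + (0.3926 + 0.2187i)|011⟩ + (-0.01439 + 0.2187i)|100⟩ + (0.3926 + 0.2187i)|101⟩ + (0.01439 + 0.2187i)|110⟩ + (-0.3926 + 0.2187i)|111⟩

H⊗3 gives amp(|y⟩) = (1/2√2) Σ_x (−1)^(x·y) amp(|x⟩), where x·y is the number of positions in which both x and y have a 1.
|000⟩: (0.6187i - 0.5348 + 0.5755)/(2√2) = (0.01439 + 0.2187i)
|001⟩: (0.6187i - 0.5348 - 0.5755)/(2√2) = (-0.3926 + 0.2187i)
|010⟩: (0.6187i + 0.5348 - 0.5755)/(2√2) = (-0.01439 + 0.2187i)
|011⟩: (0.6187i + 0.5348 + 0.5755)/(2√2) = (0.3926 + 0.2187i)
|100⟩: (0.6187i + 0.5348 - 0.5755)/(2√2) = (-0.01439 + 0.2187i)
|101⟩: (0.6187i + 0.5348 + 0.5755)/(2√2) = (0.3926 + 0.2187i)
|110⟩: (0.6187i - 0.5348 + 0.5755)/(2√2) = (0.01439 + 0.2187i)
|111⟩: (0.6187i - 0.5348 - 0.5755)/(2√2) = (-0.3926 + 0.2187i)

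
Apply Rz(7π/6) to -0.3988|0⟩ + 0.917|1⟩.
(0.1032 + 0.3852i)|0⟩ + (-0.2373 + 0.8858i)|1⟩

Rz(7π/6) = [[e^(−iθ/2), 0], [0, e^(iθ/2)]] with e^(±iθ/2) = cos(θ/2) ± i·sin(θ/2); θ = 7π/6, cos(θ/2) ≈ -0.258819, sin(θ/2) ≈ 0.965926.
With a = amp(|0⟩) = -0.3988 and b = amp(|1⟩) = 0.917:
new amp(|0⟩) = (-0.258819 - 0.965926i)·a = (0.1032 + 0.3852i)
new amp(|1⟩) = (-0.258819 + 0.965926i)·b = (-0.2373 + 0.8858i)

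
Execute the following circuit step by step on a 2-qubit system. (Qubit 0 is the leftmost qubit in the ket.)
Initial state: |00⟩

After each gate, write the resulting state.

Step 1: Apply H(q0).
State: 1/√2|00⟩ + 1/√2|10⟩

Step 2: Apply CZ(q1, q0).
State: 1/√2|00⟩ + 1/√2|10⟩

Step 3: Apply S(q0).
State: 1/√2|00⟩ + (1/√2)i|10⟩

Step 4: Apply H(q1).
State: 1/2|00⟩ + 1/2|01⟩ + (1/2)i|10⟩ + (1/2)i|11⟩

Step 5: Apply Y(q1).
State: -(1/2)i|00⟩ + (1/2)i|01⟩ + 1/2|10⟩ - 1/2|11⟩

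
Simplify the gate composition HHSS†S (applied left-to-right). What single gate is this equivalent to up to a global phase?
S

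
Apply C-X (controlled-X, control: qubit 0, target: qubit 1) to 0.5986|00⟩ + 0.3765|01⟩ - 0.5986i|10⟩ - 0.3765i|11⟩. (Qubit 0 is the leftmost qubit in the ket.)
0.5986|00⟩ + 0.3765|01⟩ - 0.3765i|10⟩ - 0.5986i|11⟩

C-X leaves the control-|0⟩ kets |00⟩, |01⟩ unchanged and applies X to qubit 1 on the control-|1⟩ pair (|10⟩, |11⟩).
X = [[0, 1], [1, 0]].
With a = amp(|10⟩) = -0.5986i and b = amp(|11⟩) = -0.3765i:
new amp(|10⟩) = (1)·b = -0.3765i
new amp(|11⟩) = (1)·a = -0.5986i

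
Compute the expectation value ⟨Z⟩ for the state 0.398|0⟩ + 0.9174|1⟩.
-0.6832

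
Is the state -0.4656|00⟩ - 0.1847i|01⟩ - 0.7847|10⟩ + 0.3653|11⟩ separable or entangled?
Entangled

Writing the state as a|00⟩ + b|01⟩ + c|10⟩ + d|11⟩, it is a product state iff ad − bc = 0.
Here (a, b, c, d) = (-0.4656, -0.1847i, -0.7847, 0.3653): ad − bc = (-0.4656)(0.3653) − (-0.1847i)(-0.7847) = (-0.1701 - 0.1449i) ≠ 0, so the state is entangled.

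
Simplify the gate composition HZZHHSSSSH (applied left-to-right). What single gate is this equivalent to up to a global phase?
I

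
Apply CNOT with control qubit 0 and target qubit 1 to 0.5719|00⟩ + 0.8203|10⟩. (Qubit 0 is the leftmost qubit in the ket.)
0.5719|00⟩ + 0.8203|11⟩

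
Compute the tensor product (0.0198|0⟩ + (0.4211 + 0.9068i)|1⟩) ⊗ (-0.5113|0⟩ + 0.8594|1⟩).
-0.01012|00⟩ + 0.01702|01⟩ + (-0.2153 - 0.4636i)|10⟩ + (0.3619 + 0.7793i)|11⟩

amp(|b₁b₂…⟩) = product of the factor amplitudes for bits b₁, b₂, …; only kets whose every factor amplitude is nonzero survive.
|00⟩: (0.0198)(-0.5113) = -0.01012
|01⟩: (0.0198)(0.8594) = 0.01702
|10⟩: (0.4211 + 0.9068i)(-0.5113) = (-0.2153 - 0.4636i)
|11⟩: (0.4211 + 0.9068i)(0.8594) = (0.3619 + 0.7793i)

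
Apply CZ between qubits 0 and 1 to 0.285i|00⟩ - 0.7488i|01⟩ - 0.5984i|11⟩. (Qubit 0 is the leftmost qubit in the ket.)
0.285i|00⟩ - 0.7488i|01⟩ + 0.5984i|11⟩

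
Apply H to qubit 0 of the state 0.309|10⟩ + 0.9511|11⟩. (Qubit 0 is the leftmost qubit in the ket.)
0.2185|00⟩ + 0.6725|01⟩ - 0.2185|10⟩ - 0.6725|11⟩

H on qubit 0 mixes each pair of kets that differ only in qubit 0: amplitudes (a, b) of (|…0…⟩, |…1…⟩) become ((a + b)/√2, (a − b)/√2). Kets absent from the input have amplitude 0.
(|00⟩, |10⟩): (a, b) = (0, 0.309) → (0.2185, -0.2185)
(|01⟩, |11⟩): (a, b) = (0, 0.9511) → (0.6725, -0.6725)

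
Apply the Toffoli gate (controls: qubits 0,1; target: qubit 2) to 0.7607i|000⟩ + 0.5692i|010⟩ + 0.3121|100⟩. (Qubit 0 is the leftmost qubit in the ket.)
0.7607i|000⟩ + 0.5692i|010⟩ + 0.3121|100⟩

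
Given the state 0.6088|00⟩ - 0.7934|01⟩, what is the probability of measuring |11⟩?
0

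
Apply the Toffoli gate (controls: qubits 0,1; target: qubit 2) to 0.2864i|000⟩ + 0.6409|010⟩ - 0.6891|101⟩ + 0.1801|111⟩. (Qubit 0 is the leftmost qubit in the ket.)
0.2864i|000⟩ + 0.6409|010⟩ - 0.6891|101⟩ + 0.1801|110⟩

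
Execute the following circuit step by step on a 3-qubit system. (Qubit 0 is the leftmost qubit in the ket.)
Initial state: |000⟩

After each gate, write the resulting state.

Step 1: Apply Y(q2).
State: i|001⟩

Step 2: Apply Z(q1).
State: i|001⟩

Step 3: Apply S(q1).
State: i|001⟩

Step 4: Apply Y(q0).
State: -|101⟩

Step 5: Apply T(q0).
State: (-1/√2 - (1/√2)i)|101⟩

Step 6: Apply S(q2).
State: (1/√2 - (1/√2)i)|101⟩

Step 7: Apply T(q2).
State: |101⟩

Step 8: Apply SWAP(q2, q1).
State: |110⟩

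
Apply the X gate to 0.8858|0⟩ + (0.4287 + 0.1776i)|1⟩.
(0.4287 + 0.1776i)|0⟩ + 0.8858|1⟩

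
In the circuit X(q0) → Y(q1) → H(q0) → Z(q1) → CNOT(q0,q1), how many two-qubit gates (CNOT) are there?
1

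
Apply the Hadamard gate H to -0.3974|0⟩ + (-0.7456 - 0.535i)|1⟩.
(-0.8082 - 0.3783i)|0⟩ + (0.2462 + 0.3783i)|1⟩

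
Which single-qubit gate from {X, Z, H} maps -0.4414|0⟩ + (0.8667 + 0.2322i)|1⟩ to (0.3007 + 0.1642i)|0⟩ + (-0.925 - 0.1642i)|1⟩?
H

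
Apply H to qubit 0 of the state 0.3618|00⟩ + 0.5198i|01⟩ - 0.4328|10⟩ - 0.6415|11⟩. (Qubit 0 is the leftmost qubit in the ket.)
-0.0502|00⟩ + (-0.4536 + 0.3676i)|01⟩ + 0.5619|10⟩ + (0.4536 + 0.3676i)|11⟩

H on qubit 0 mixes each pair of kets that differ only in qubit 0: amplitudes (a, b) of (|…0…⟩, |…1…⟩) become ((a + b)/√2, (a − b)/√2). Kets absent from the input have amplitude 0.
(|00⟩, |10⟩): (a, b) = (0.3618, -0.4328) → (-0.0502, 0.5619)
(|01⟩, |11⟩): (a, b) = (0.5198i, -0.6415) → ((-0.4536 + 0.3676i), (0.4536 + 0.3676i))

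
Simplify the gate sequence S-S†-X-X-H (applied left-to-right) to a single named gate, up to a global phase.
H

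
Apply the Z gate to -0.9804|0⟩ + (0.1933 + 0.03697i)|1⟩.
-0.9804|0⟩ + (-0.1933 - 0.03697i)|1⟩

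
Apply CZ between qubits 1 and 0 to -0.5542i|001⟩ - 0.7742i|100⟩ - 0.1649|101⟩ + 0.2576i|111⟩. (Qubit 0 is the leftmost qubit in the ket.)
-0.5542i|001⟩ - 0.7742i|100⟩ - 0.1649|101⟩ - 0.2576i|111⟩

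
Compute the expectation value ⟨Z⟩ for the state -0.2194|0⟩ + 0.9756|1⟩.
-0.9037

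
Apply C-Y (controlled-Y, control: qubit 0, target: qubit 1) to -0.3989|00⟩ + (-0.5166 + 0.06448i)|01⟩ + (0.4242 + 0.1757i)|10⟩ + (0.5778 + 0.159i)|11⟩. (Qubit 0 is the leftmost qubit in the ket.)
-0.3989|00⟩ + (-0.5166 + 0.06448i)|01⟩ + (0.159 - 0.5778i)|10⟩ + (-0.1757 + 0.4242i)|11⟩

C-Y leaves the control-|0⟩ kets |00⟩, |01⟩ unchanged and applies Y to qubit 1 on the control-|1⟩ pair (|10⟩, |11⟩).
Y = [[0, -i], [i, 0]].
With a = amp(|10⟩) = (0.4242 + 0.1757i) and b = amp(|11⟩) = (0.5778 + 0.159i):
new amp(|10⟩) = (-i)·b = (0.159 - 0.5778i)
new amp(|11⟩) = (i)·a = (-0.1757 + 0.4242i)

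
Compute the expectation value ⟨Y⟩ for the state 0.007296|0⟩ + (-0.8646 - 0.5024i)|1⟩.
-0.007331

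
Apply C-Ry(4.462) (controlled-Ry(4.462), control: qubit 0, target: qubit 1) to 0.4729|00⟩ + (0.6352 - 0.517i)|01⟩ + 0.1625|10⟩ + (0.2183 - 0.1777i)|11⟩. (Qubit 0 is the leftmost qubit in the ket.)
0.4729|00⟩ + (0.6352 - 0.517i)|01⟩ + (-0.2721 + 0.1404i)|10⟩ + (-0.005525 + 0.109i)|11⟩

C-Ry(4.462) leaves the control-|0⟩ kets |00⟩, |01⟩ unchanged and applies Ry(4.462) to qubit 1 on the control-|1⟩ pair (|10⟩, |11⟩).
Ry(4.462) = [[cos(θ/2), −sin(θ/2)], [sin(θ/2), cos(θ/2)]]; θ = 4.462, cos(θ/2) ≈ -0.613278, sin(θ/2) ≈ 0.789867.
With a = amp(|10⟩) = 0.1625 and b = amp(|11⟩) = (0.2183 - 0.1777i):
new amp(|10⟩) = (-0.613278)·a + (-0.789867)·b = (-0.2721 + 0.1404i)
new amp(|11⟩) = (0.789867)·a + (-0.613278)·b = (-0.005525 + 0.109i)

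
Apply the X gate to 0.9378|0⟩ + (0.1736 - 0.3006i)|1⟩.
(0.1736 - 0.3006i)|0⟩ + 0.9378|1⟩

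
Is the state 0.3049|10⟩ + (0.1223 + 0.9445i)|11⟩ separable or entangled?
Separable

Writing the state as a|00⟩ + b|01⟩ + c|10⟩ + d|11⟩, it is a product state iff ad − bc = 0.
Here (a, b, c, d) = (0, 0, 0.3049, (0.1223 + 0.9445i)): ad − bc = (0)(0.1223 + 0.9445i) − (0)(0.3049) = 0, so the state is separable.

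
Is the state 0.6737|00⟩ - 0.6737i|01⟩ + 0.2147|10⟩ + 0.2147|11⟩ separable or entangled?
Entangled

Writing the state as a|00⟩ + b|01⟩ + c|10⟩ + d|11⟩, it is a product state iff ad − bc = 0.
Here (a, b, c, d) = (0.6737, -0.6737i, 0.2147, 0.2147): ad − bc = (0.6737)(0.2147) − (-0.6737i)(0.2147) = (0.1446 + 0.1446i) ≠ 0, so the state is entangled.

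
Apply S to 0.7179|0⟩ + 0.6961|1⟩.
0.7179|0⟩ + 0.6961i|1⟩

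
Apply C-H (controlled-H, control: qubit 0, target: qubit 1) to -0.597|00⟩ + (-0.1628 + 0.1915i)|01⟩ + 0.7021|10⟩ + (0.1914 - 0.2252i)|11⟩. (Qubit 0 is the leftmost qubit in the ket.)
-0.597|00⟩ + (-0.1628 + 0.1915i)|01⟩ + (0.6318 - 0.1592i)|10⟩ + (0.3611 + 0.1592i)|11⟩

C-H leaves the control-|0⟩ kets |00⟩, |01⟩ unchanged and applies H to qubit 1 on the control-|1⟩ pair (|10⟩, |11⟩).
H = [[1/√2, 1/√2], [1/√2, -1/√2]].
With a = amp(|10⟩) = 0.7021 and b = amp(|11⟩) = (0.1914 - 0.2252i):
new amp(|10⟩) = (1/√2)·a + (1/√2)·b = (0.6318 - 0.1592i)
new amp(|11⟩) = (1/√2)·a + (-1/√2)·b = (0.3611 + 0.1592i)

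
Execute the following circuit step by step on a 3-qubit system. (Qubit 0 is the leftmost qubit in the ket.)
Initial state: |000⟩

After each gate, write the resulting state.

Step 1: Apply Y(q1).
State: i|010⟩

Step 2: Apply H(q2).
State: (1/√2)i|010⟩ + (1/√2)i|011⟩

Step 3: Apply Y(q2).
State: 1/√2|010⟩ - 1/√2|011⟩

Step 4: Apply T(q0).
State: 1/√2|010⟩ - 1/√2|011⟩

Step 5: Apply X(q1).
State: 1/√2|000⟩ - 1/√2|001⟩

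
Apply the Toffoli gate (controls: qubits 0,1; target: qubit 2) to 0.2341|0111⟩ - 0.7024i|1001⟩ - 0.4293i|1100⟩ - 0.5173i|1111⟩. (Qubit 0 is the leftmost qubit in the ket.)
0.2341|0111⟩ - 0.7024i|1001⟩ - 0.5173i|1101⟩ - 0.4293i|1110⟩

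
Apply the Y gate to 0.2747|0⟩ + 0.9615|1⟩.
-0.9615i|0⟩ + 0.2747i|1⟩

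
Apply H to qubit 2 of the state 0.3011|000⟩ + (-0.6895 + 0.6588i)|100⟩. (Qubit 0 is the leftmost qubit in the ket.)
0.2129|000⟩ + 0.2129|001⟩ + (-0.4876 + 0.4658i)|100⟩ + (-0.4876 + 0.4658i)|101⟩

H on qubit 2 mixes each pair of kets that differ only in qubit 2: amplitudes (a, b) of (|…0…⟩, |…1…⟩) become ((a + b)/√2, (a − b)/√2). Kets absent from the input have amplitude 0.
(|000⟩, |001⟩): (a, b) = (0.3011, 0) → (0.2129, 0.2129)
(|100⟩, |101⟩): (a, b) = ((-0.6895 + 0.6588i), 0) → ((-0.4876 + 0.4658i), (-0.4876 + 0.4658i))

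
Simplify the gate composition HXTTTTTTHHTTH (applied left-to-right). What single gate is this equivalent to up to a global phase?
Z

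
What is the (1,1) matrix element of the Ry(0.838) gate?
0.9135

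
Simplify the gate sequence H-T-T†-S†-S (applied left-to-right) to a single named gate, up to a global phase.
H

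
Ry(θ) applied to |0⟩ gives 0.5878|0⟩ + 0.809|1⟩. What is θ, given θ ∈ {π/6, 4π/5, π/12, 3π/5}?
3π/5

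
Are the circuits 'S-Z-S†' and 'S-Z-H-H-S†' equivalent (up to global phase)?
Yes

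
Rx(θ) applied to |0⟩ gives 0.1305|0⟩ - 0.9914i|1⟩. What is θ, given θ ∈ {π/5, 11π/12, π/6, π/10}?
11π/12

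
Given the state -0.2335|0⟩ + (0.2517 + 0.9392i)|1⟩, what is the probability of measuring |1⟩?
0.9454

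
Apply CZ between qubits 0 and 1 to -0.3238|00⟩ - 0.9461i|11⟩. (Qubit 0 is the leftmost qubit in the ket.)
-0.3238|00⟩ + 0.9461i|11⟩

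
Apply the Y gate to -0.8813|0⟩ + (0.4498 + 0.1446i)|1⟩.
(0.1446 - 0.4498i)|0⟩ - 0.8813i|1⟩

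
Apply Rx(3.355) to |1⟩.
-0.9943i|0⟩ - 0.1065|1⟩

Rx(3.355) = [[cos(θ/2), −i·sin(θ/2)], [−i·sin(θ/2), cos(θ/2)]]; θ = 3.355, cos(θ/2) ≈ -0.106501, sin(θ/2) ≈ 0.994313.
With a = amp(|0⟩) = 0 and b = amp(|1⟩) = 1:
new amp(|0⟩) = (-0.106501)·a + (-0.994313i)·b = -0.9943i
new amp(|1⟩) = (-0.994313i)·a + (-0.106501)·b = -0.1065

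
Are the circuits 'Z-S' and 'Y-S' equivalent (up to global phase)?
No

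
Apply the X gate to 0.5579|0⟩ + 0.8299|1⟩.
0.8299|0⟩ + 0.5579|1⟩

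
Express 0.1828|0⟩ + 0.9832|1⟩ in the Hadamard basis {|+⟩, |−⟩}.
0.8245|+⟩ - 0.566|−⟩

With |ψ⟩ = α|0⟩ + β|1⟩, the Hadamard-basis coefficients are ⟨+|ψ⟩ = (α + β)/√2 and ⟨−|ψ⟩ = (α − β)/√2.
Here α = 0.1828, β = 0.9832: (α + β)/√2 = 0.8245, (α − β)/√2 = -0.566.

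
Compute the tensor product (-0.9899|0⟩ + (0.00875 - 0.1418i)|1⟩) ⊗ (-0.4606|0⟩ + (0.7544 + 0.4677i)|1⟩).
0.4559|00⟩ + (-0.7468 - 0.463i)|01⟩ + (-0.00403 + 0.06531i)|10⟩ + (0.07292 - 0.1029i)|11⟩

amp(|b₁b₂…⟩) = product of the factor amplitudes for bits b₁, b₂, …; only kets whose every factor amplitude is nonzero survive.
|00⟩: (-0.9899)(-0.4606) = 0.4559
|01⟩: (-0.9899)(0.7544 + 0.4677i) = (-0.7468 - 0.463i)
|10⟩: (0.00875 - 0.1418i)(-0.4606) = (-0.00403 + 0.06531i)
|11⟩: (0.00875 - 0.1418i)(0.7544 + 0.4677i) = (0.07292 - 0.1029i)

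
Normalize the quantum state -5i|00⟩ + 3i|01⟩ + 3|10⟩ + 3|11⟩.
-0.6934i|00⟩ + 0.416i|01⟩ + 0.416|10⟩ + 0.416|11⟩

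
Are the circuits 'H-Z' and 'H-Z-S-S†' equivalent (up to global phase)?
Yes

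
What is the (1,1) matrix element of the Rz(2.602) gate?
(0.2665 + 0.9638i)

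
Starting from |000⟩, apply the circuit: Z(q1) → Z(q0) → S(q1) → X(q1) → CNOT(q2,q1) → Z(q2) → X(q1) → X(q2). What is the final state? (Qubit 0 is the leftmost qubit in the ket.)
|001⟩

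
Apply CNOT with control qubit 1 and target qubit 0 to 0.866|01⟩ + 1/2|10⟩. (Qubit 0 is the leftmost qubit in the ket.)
1/2|10⟩ + 0.866|11⟩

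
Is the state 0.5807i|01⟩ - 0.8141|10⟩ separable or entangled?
Entangled

Writing the state as a|00⟩ + b|01⟩ + c|10⟩ + d|11⟩, it is a product state iff ad − bc = 0.
Here (a, b, c, d) = (0, 0.5807i, -0.8141, 0): ad − bc = (0)(0) − (0.5807i)(-0.8141) = 0.4727i ≠ 0, so the state is entangled.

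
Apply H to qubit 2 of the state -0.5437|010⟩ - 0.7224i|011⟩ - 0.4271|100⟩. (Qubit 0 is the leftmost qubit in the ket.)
(-0.3845 - 0.5108i)|010⟩ + (-0.3845 + 0.5108i)|011⟩ - 0.302|100⟩ - 0.302|101⟩

H on qubit 2 mixes each pair of kets that differ only in qubit 2: amplitudes (a, b) of (|…0…⟩, |…1…⟩) become ((a + b)/√2, (a − b)/√2). Kets absent from the input have amplitude 0.
(|010⟩, |011⟩): (a, b) = (-0.5437, -0.7224i) → ((-0.3845 - 0.5108i), (-0.3845 + 0.5108i))
(|100⟩, |101⟩): (a, b) = (-0.4271, 0) → (-0.302, -0.302)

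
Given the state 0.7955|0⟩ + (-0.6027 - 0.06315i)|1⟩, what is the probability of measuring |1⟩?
0.3672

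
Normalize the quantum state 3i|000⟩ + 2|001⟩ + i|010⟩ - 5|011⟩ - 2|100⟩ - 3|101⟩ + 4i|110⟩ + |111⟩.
0.3612i|000⟩ + 0.2408|001⟩ + 0.1204i|010⟩ - 0.6019|011⟩ - 0.2408|100⟩ - 0.3612|101⟩ + 0.4815i|110⟩ + 0.1204|111⟩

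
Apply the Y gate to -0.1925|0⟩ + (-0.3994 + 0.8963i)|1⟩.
(0.8963 + 0.3994i)|0⟩ - 0.1925i|1⟩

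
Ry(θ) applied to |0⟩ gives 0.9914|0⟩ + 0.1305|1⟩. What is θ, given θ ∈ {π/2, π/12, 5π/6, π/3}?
π/12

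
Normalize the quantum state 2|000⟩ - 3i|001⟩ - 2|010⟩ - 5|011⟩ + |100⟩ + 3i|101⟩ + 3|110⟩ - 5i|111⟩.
0.2157|000⟩ - 0.3235i|001⟩ - 0.2157|010⟩ - 0.5392|011⟩ + 0.1078|100⟩ + 0.3235i|101⟩ + 0.3235|110⟩ - 0.5392i|111⟩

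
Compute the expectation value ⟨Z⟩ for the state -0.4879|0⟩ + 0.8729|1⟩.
-0.5239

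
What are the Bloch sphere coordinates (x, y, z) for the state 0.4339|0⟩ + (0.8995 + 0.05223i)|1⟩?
(0.7806, 0.04533, -0.6236)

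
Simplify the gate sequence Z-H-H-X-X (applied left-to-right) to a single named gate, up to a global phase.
Z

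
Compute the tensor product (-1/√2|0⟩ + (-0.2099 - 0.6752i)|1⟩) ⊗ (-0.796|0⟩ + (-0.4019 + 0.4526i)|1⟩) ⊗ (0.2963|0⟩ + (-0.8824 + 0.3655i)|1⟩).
0.1668|000⟩ + (-0.4967 + 0.2057i)|001⟩ + (0.0842 - 0.09483i)|010⟩ + (-0.1338 + 0.3863i)|011⟩ + (0.04951 + 0.1592i)|100⟩ + (-0.3439 - 0.4132i)|101⟩ + (0.1155 + 0.05226i)|110⟩ + (-0.4086 - 0.01309i)|111⟩

amp(|b₁b₂…⟩) = product of the factor amplitudes for bits b₁, b₂, …; only kets whose every factor amplitude is nonzero survive.
|000⟩: (-1/√2)(-0.796)(0.2963) = 0.1668
|001⟩: (-1/√2)(-0.796)(-0.8824 + 0.3655i) = (-0.4967 + 0.2057i)
|010⟩: (-1/√2)(-0.4019 + 0.4526i)(0.2963) = (0.0842 - 0.09483i)
|011⟩: (-1/√2)(-0.4019 + 0.4526i)(-0.8824 + 0.3655i) = (-0.1338 + 0.3863i)
|100⟩: (-0.2099 - 0.6752i)(-0.796)(0.2963) = (0.04951 + 0.1592i)
|101⟩: (-0.2099 - 0.6752i)(-0.796)(-0.8824 + 0.3655i) = (-0.3439 - 0.4132i)
|110⟩: (-0.2099 - 0.6752i)(-0.4019 + 0.4526i)(0.2963) = (0.1155 + 0.05226i)
|111⟩: (-0.2099 - 0.6752i)(-0.4019 + 0.4526i)(-0.8824 + 0.3655i) = (-0.4086 - 0.01309i)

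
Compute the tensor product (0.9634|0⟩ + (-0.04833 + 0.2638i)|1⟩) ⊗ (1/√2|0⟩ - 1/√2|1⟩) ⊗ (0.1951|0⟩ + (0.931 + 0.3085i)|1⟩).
0.1329|000⟩ + (0.6342 + 0.2102i)|001⟩ - 0.1329|010⟩ + (-0.6342 - 0.2102i)|011⟩ + (-0.006667 + 0.03639i)|100⟩ + (-0.08936 + 0.1631i)|101⟩ + (0.006667 - 0.03639i)|110⟩ + (0.08936 - 0.1631i)|111⟩

amp(|b₁b₂…⟩) = product of the factor amplitudes for bits b₁, b₂, …; only kets whose every factor amplitude is nonzero survive.
|000⟩: (0.9634)(1/√2)(0.1951) = 0.1329
|001⟩: (0.9634)(1/√2)(0.931 + 0.3085i) = (0.6342 + 0.2102i)
|010⟩: (0.9634)(-1/√2)(0.1951) = -0.1329
|011⟩: (0.9634)(-1/√2)(0.931 + 0.3085i) = (-0.6342 - 0.2102i)
|100⟩: (-0.04833 + 0.2638i)(1/√2)(0.1951) = (-0.006667 + 0.03639i)
|101⟩: (-0.04833 + 0.2638i)(1/√2)(0.931 + 0.3085i) = (-0.08936 + 0.1631i)
|110⟩: (-0.04833 + 0.2638i)(-1/√2)(0.1951) = (0.006667 - 0.03639i)
|111⟩: (-0.04833 + 0.2638i)(-1/√2)(0.931 + 0.3085i) = (0.08936 - 0.1631i)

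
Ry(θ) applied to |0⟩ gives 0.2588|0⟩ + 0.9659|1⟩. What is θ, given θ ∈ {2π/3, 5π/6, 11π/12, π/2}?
5π/6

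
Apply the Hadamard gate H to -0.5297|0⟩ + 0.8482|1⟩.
0.2252|0⟩ - 0.9743|1⟩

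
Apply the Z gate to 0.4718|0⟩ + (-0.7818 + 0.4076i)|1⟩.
0.4718|0⟩ + (0.7818 - 0.4076i)|1⟩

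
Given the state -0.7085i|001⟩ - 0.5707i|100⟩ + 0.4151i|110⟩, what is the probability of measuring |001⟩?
0.502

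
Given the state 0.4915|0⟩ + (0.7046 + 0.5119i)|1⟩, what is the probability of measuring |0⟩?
0.2416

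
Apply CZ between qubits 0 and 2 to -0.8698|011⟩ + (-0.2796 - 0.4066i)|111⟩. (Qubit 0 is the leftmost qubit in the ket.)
-0.8698|011⟩ + (0.2796 + 0.4066i)|111⟩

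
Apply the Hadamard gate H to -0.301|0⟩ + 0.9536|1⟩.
0.4615|0⟩ - 0.8871|1⟩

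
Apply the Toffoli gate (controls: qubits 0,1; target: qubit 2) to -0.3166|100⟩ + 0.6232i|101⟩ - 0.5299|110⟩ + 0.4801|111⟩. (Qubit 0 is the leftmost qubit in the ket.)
-0.3166|100⟩ + 0.6232i|101⟩ + 0.4801|110⟩ - 0.5299|111⟩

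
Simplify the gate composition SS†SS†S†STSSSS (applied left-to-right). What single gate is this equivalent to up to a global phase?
T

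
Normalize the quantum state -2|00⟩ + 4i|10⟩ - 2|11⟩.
-1/√6|00⟩ + 0.8165i|10⟩ - 1/√6|11⟩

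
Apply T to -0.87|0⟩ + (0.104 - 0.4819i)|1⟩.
-0.87|0⟩ + (0.4143 - 0.2672i)|1⟩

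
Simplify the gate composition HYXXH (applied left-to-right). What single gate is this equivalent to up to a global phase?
Y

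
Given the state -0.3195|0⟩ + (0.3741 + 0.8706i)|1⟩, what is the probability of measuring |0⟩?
0.1021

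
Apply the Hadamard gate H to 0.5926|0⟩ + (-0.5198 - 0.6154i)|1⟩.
(0.05148 - 0.4352i)|0⟩ + (0.7866 + 0.4352i)|1⟩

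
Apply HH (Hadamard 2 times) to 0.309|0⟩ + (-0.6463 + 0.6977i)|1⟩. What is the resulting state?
0.309|0⟩ + (-0.6463 + 0.6977i)|1⟩

H² = I, so an even number of Hadamards cancels: H^2 = I and the state is unchanged.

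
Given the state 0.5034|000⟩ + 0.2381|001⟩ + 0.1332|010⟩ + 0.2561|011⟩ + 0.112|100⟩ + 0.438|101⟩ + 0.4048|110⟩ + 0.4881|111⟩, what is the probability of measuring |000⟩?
0.2534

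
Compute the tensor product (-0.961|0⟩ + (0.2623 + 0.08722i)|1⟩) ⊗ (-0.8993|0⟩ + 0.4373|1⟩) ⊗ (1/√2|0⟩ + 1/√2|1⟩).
0.6111|000⟩ + 0.6111|001⟩ - 0.2972|010⟩ - 0.2972|011⟩ + (-0.1668 - 0.05546i)|100⟩ + (-0.1668 - 0.05546i)|101⟩ + (0.08111 + 0.02697i)|110⟩ + (0.08111 + 0.02697i)|111⟩

amp(|b₁b₂…⟩) = product of the factor amplitudes for bits b₁, b₂, …; only kets whose every factor amplitude is nonzero survive.
|000⟩: (-0.961)(-0.8993)(1/√2) = 0.6111
|001⟩: (-0.961)(-0.8993)(1/√2) = 0.6111
|010⟩: (-0.961)(0.4373)(1/√2) = -0.2972
|011⟩: (-0.961)(0.4373)(1/√2) = -0.2972
|100⟩: (0.2623 + 0.08722i)(-0.8993)(1/√2) = (-0.1668 - 0.05546i)
|101⟩: (0.2623 + 0.08722i)(-0.8993)(1/√2) = (-0.1668 - 0.05546i)
|110⟩: (0.2623 + 0.08722i)(0.4373)(1/√2) = (0.08111 + 0.02697i)
|111⟩: (0.2623 + 0.08722i)(0.4373)(1/√2) = (0.08111 + 0.02697i)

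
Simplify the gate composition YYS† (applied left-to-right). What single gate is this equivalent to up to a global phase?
S†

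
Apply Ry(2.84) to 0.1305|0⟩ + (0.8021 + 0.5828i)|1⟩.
(-0.7734 - 0.5762i)|0⟩ + (0.2495 + 0.08755i)|1⟩

Ry(2.84) = [[cos(θ/2), −sin(θ/2)], [sin(θ/2), cos(θ/2)]]; θ = 2.84, cos(θ/2) ≈ 0.150225, sin(θ/2) ≈ 0.988652.
With a = amp(|0⟩) = 0.1305 and b = amp(|1⟩) = (0.8021 + 0.5828i):
new amp(|0⟩) = (0.150225)·a + (-0.988652)·b = (-0.7734 - 0.5762i)
new amp(|1⟩) = (0.988652)·a + (0.150225)·b = (0.2495 + 0.08755i)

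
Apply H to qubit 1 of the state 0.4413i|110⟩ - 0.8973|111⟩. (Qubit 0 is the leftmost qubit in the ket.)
0.312i|100⟩ - 0.6345|101⟩ - 0.312i|110⟩ + 0.6345|111⟩

H on qubit 1 mixes each pair of kets that differ only in qubit 1: amplitudes (a, b) of (|…0…⟩, |…1…⟩) become ((a + b)/√2, (a − b)/√2). Kets absent from the input have amplitude 0.
(|100⟩, |110⟩): (a, b) = (0, 0.4413i) → (0.312i, -0.312i)
(|101⟩, |111⟩): (a, b) = (0, -0.8973) → (-0.6345, 0.6345)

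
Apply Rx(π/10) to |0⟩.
0.9877|0⟩ - 0.1564i|1⟩

Rx(π/10) = [[cos(θ/2), −i·sin(θ/2)], [−i·sin(θ/2), cos(θ/2)]]; θ = π/10, cos(θ/2) ≈ 0.987688, sin(θ/2) ≈ 0.156434.
With a = amp(|0⟩) = 1 and b = amp(|1⟩) = 0:
new amp(|0⟩) = (0.987688)·a + (-0.156434i)·b = 0.9877
new amp(|1⟩) = (-0.156434i)·a + (0.987688)·b = -0.1564i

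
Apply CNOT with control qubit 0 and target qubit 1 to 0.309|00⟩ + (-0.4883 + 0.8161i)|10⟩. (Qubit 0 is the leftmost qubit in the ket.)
0.309|00⟩ + (-0.4883 + 0.8161i)|11⟩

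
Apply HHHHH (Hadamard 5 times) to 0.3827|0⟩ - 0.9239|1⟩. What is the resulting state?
-0.3827|0⟩ + 0.9239|1⟩

H² = I, so H^5 = H: a single Hadamard. With (a, b) = (0.3827, -0.9239), H gives ((a + b)/√2, (a − b)/√2) = (-0.3827, 0.9239).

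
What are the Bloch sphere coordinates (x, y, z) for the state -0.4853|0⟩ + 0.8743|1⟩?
(-0.8486, 0, -0.5289)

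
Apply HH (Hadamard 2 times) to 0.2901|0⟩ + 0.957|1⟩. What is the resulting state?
0.2901|0⟩ + 0.957|1⟩

H² = I, so an even number of Hadamards cancels: H^2 = I and the state is unchanged.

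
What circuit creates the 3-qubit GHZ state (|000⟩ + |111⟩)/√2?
H(q0) → CNOT(q0,q1) → CNOT(q0,q2)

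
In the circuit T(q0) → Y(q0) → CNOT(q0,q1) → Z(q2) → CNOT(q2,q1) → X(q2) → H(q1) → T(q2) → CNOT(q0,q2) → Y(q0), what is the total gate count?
10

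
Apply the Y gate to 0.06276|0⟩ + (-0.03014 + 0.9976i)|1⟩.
(0.9976 + 0.03014i)|0⟩ + 0.06276i|1⟩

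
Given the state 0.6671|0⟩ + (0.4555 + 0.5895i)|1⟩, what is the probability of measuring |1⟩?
0.555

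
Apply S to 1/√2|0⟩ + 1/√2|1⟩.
1/√2|0⟩ + (1/√2)i|1⟩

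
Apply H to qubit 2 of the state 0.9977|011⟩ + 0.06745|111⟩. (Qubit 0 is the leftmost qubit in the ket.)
0.7055|010⟩ - 0.7055|011⟩ + 0.04769|110⟩ - 0.04769|111⟩

H on qubit 2 mixes each pair of kets that differ only in qubit 2: amplitudes (a, b) of (|…0…⟩, |…1…⟩) become ((a + b)/√2, (a − b)/√2). Kets absent from the input have amplitude 0.
(|010⟩, |011⟩): (a, b) = (0, 0.9977) → (0.7055, -0.7055)
(|110⟩, |111⟩): (a, b) = (0, 0.06745) → (0.04769, -0.04769)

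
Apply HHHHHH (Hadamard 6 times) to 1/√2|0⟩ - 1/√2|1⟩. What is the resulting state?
1/√2|0⟩ - 1/√2|1⟩

H² = I, so an even number of Hadamards cancels: H^6 = I and the state is unchanged.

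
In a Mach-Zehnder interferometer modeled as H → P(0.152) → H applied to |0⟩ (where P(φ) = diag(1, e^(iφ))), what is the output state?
(0.9942 + 0.07571i)|0⟩ + (0.005765 - 0.07571i)|1⟩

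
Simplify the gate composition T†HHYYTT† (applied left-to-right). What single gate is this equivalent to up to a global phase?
T†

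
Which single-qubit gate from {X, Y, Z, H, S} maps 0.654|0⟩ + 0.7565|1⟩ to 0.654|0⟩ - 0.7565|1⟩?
Z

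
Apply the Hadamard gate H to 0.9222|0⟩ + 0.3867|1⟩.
0.9255|0⟩ + 0.3787|1⟩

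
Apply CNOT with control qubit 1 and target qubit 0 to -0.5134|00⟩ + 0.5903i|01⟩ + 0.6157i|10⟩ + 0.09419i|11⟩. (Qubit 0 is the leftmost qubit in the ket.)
-0.5134|00⟩ + 0.09419i|01⟩ + 0.6157i|10⟩ + 0.5903i|11⟩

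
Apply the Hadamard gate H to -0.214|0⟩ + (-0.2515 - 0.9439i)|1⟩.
(-0.3292 - 0.6674i)|0⟩ + (0.02652 + 0.6674i)|1⟩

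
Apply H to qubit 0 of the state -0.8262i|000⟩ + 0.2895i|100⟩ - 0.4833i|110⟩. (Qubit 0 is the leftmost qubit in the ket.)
-0.3795i|000⟩ - 0.3417i|010⟩ - 0.7889i|100⟩ + 0.3417i|110⟩

H on qubit 0 mixes each pair of kets that differ only in qubit 0: amplitudes (a, b) of (|…0…⟩, |…1…⟩) become ((a + b)/√2, (a − b)/√2). Kets absent from the input have amplitude 0.
(|000⟩, |100⟩): (a, b) = (-0.8262i, 0.2895i) → (-0.3795i, -0.7889i)
(|010⟩, |110⟩): (a, b) = (0, -0.4833i) → (-0.3417i, 0.3417i)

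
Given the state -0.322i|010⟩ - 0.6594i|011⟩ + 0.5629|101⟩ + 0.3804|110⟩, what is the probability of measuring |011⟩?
0.4348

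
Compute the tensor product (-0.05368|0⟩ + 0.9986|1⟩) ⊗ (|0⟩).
-0.05368|00⟩ + 0.9986|10⟩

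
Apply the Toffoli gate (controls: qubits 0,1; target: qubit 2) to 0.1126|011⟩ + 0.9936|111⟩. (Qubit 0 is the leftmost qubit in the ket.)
0.1126|011⟩ + 0.9936|110⟩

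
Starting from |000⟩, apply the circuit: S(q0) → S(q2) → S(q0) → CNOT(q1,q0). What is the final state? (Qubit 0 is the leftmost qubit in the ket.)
|000⟩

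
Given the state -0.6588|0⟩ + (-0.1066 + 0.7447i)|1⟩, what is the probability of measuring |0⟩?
0.434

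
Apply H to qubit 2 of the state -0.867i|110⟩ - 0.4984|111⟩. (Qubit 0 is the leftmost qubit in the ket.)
(-0.3524 - 0.6131i)|110⟩ + (0.3524 - 0.6131i)|111⟩

H on qubit 2 mixes each pair of kets that differ only in qubit 2: amplitudes (a, b) of (|…0…⟩, |…1…⟩) become ((a + b)/√2, (a − b)/√2). Kets absent from the input have amplitude 0.
(|110⟩, |111⟩): (a, b) = (-0.867i, -0.4984) → ((-0.3524 - 0.6131i), (0.3524 - 0.6131i))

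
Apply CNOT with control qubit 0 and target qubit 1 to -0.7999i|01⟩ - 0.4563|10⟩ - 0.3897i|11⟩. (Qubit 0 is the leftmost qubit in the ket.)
-0.7999i|01⟩ - 0.3897i|10⟩ - 0.4563|11⟩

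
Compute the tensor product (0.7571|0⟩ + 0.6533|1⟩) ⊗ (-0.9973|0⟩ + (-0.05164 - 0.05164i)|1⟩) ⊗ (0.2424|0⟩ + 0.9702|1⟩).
-0.183|000⟩ - 0.7326|001⟩ + (-0.009477 - 0.009477i)|010⟩ + (-0.03793 - 0.03793i)|011⟩ - 0.1579|100⟩ - 0.6321|101⟩ + (-0.008178 - 0.008178i)|110⟩ + (-0.03273 - 0.03273i)|111⟩

amp(|b₁b₂…⟩) = product of the factor amplitudes for bits b₁, b₂, …; only kets whose every factor amplitude is nonzero survive.
|000⟩: (0.7571)(-0.9973)(0.2424) = -0.183
|001⟩: (0.7571)(-0.9973)(0.9702) = -0.7326
|010⟩: (0.7571)(-0.05164 - 0.05164i)(0.2424) = (-0.009477 - 0.009477i)
|011⟩: (0.7571)(-0.05164 - 0.05164i)(0.9702) = (-0.03793 - 0.03793i)
|100⟩: (0.6533)(-0.9973)(0.2424) = -0.1579
|101⟩: (0.6533)(-0.9973)(0.9702) = -0.6321
|110⟩: (0.6533)(-0.05164 - 0.05164i)(0.2424) = (-0.008178 - 0.008178i)
|111⟩: (0.6533)(-0.05164 - 0.05164i)(0.9702) = (-0.03273 - 0.03273i)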